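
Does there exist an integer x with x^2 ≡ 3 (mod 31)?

no

(3/31)
  = -(31/3)    [QR: both ≡ 3 mod 4, sign flips]
  = -(1/3)    [31 ≡ 1 mod 3]
  = -1    [(1/3) = 1]
The Legendre symbol is -1, so x^2 ≡ 3 (mod 31) has no solution.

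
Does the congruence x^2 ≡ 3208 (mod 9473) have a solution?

yes

(3208|9473)
  = (401|9473)    [9473 ≡ 1 mod 8 ⇒ (2|9473)^3 = +1]
  = (9473|401)    [QR: 401 ≡ 1 mod 4, sign kept]
  = (250|401)    [9473 ≡ 250 mod 401]
  = (125|401)    [401 ≡ 1 mod 8 ⇒ (2|401) = +1]
  = (401|125)    [QR: 125 ≡ 1 mod 4, sign kept]
  = (26|125)    [401 ≡ 26 mod 125]
  = -(13|125)    [125 ≡ 5 mod 8 ⇒ (2|125) = -1]
  = -(125|13)    [QR: 13 ≡ 1 mod 4, sign kept]
  = -(8|13)    [125 ≡ 8 mod 13]
  = (1|13)    [13 ≡ 5 mod 8 ⇒ (2|13)^3 = -1]
  = 1    [(1|13) = 1]
The Legendre symbol is 1, so x^2 ≡ 3208 (mod 9473) has solution.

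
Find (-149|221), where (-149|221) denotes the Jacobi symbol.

Pull out -1: (-149|221) = (-1|221)·(149|221). Since 221 ≡ 1 (mod 4), (-1|221) = +1. Now have (149|221).
149 ≡ 1 (mod 4), so quadratic reciprocity gives (149|221) = (221|149). Reduce: 221 ≡ 72 (mod 149). Now have (72|149).
Factor out 2: 72 = 2^3·9. Since 149 ≡ 5 (mod 8), (2|149) = -1, and (2|149)^3 = -1. Now have -(9|149).
9 ≡ 1 (mod 4), so quadratic reciprocity gives (9|149) = (149|9). Reduce: 149 ≡ 5 (mod 9). Now have -(5|9).
5 ≡ 1 (mod 4), so quadratic reciprocity gives (5|9) = (9|5). Reduce: 9 ≡ 4 (mod 5). Now have -(4|5).
Factor out 2: 4 = 2^2. Since 5 ≡ 5 (mod 8), (2|5) = -1, and (2|5)^2 = +1. Now have -(1|5).
(1|5) = 1. Collecting the sign factors: -1.

-1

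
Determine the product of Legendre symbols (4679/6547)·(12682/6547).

1

By multiplicativity, (4679·12682/6547) = (4679/6547)·(12682/6547).
First factor (4679/6547):
Both 4679 ≡ 3 and 6547 ≡ 3 (mod 4), so reciprocity gives (4679/6547) = -(6547/4679). Reduce: 6547 ≡ 1868 (mod 4679). Now have -(1868/4679).
Factor out 2: 1868 = 2^2·467. Since 4679 ≡ 7 (mod 8), (2/4679) = +1, and (2/4679)^2 = +1. Now have -(467/4679).
Both 467 ≡ 3 and 4679 ≡ 3 (mod 4), so reciprocity gives (467/4679) = -(4679/467). Reduce: 4679 ≡ 9 (mod 467). Now have (9/467).
9 ≡ 1 (mod 4), so quadratic reciprocity gives (9/467) = (467/9). Reduce: 467 ≡ 8 (mod 9). Now have (8/9).
Factor out 2: 8 = 2^3. Since 9 ≡ 1 (mod 8), (2/9) = +1, and (2/9)^3 = +1. Now have (1/9).
(1/9) = 1. Collecting the sign factors: 1.
Second factor (12682/6547):
Reduce the numerator: 12682 ≡ 6135 (mod 6547), so (12682/6547) = (6135/6547).
Both 6135 ≡ 3 and 6547 ≡ 3 (mod 4), so reciprocity gives (6135/6547) = -(6547/6135). Reduce: 6547 ≡ 412 (mod 6135). Now have -(412/6135).
Factor out 2: 412 = 2^2·103. Since 6135 ≡ 7 (mod 8), (2/6135) = +1, and (2/6135)^2 = +1. Now have -(103/6135).
Both 103 ≡ 3 and 6135 ≡ 3 (mod 4), so reciprocity gives (103/6135) = -(6135/103). Reduce: 6135 ≡ 58 (mod 103). Now have (58/103).
Factor out 2: 58 = 2·29. Since 103 ≡ 7 (mod 8), (2/103) = +1. Now have (29/103).
29 ≡ 1 (mod 4), so quadratic reciprocity gives (29/103) = (103/29). Reduce: 103 ≡ 16 (mod 29). Now have (16/29).
Factor out 2: 16 = 2^4. Since 29 ≡ 5 (mod 8), (2/29) = -1, and (2/29)^4 = +1. Now have (1/29).
(1/29) = 1. Collecting the sign factors: 1.
Product: (1)·(1) = 1.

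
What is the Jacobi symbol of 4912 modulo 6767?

(4912/6767)
  = (307/6767)    [6767 ≡ 7 mod 8 ⇒ (2/6767)^4 = +1]
  = -(6767/307)    [QR: both ≡ 3 mod 4, sign flips]
  = -(13/307)    [6767 ≡ 13 mod 307]
  = -(307/13)    [QR: 13 ≡ 1 mod 4, sign kept]
  = -(8/13)    [307 ≡ 8 mod 13]
  = (1/13)    [13 ≡ 5 mod 8 ⇒ (2/13)^3 = -1]
  = 1    [(1/13) = 1]

1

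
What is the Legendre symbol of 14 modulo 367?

Factor out 2: 14 = 2·7. Since 367 ≡ 7 (mod 8), (2|367) = +1. Now have (7|367).
Both 7 ≡ 3 and 367 ≡ 3 (mod 4), so reciprocity gives (7|367) = -(367|7). Reduce: 367 ≡ 3 (mod 7). Now have -(3|7).
Both 3 ≡ 3 and 7 ≡ 3 (mod 4), so reciprocity gives (3|7) = -(7|3). Reduce: 7 ≡ 1 (mod 3). Now have (1|3).
(1|3) = 1. Collecting the sign factors: 1.

1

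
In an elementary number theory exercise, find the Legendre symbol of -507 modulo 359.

Pull out -1: (-507/359) = (-1/359)·(507/359). Since 359 ≡ 3 (mod 4), (-1/359) = -1. Now have -(507/359).
Reduce the numerator: 507 ≡ 148 (mod 359), so (507/359) = (148/359).
Factor out 2: 148 = 2^2·37. Since 359 ≡ 7 (mod 8), (2/359) = +1, and (2/359)^2 = +1. Now have -(37/359).
37 ≡ 1 (mod 4), so quadratic reciprocity gives (37/359) = (359/37). Reduce: 359 ≡ 26 (mod 37). Now have -(26/37).
Factor out 2: 26 = 2·13. Since 37 ≡ 5 (mod 8), (2/37) = -1. Now have (13/37).
13 ≡ 1 (mod 4), so quadratic reciprocity gives (13/37) = (37/13). Reduce: 37 ≡ 11 (mod 13). Now have (11/13).
13 ≡ 1 (mod 4), so quadratic reciprocity gives (11/13) = (13/11). Reduce: 13 ≡ 2 (mod 11). Now have (2/11).
Factor out 2: 2 = 2. Since 11 ≡ 3 (mod 8), (2/11) = -1. Now have -(1/11).
(1/11) = 1. Collecting the sign factors: -1.

-1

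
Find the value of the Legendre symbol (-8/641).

Pull out -1: (-8/641) = (-1/641)·(8/641). Since 641 ≡ 1 (mod 4), (-1/641) = +1. Now have (8/641).
Factor out 2: 8 = 2^3. Since 641 ≡ 1 (mod 8), (2/641) = +1, and (2/641)^3 = +1. Now have (1/641).
(1/641) = 1. Collecting the sign factors: 1.

1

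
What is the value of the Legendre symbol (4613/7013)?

1

4613 ≡ 1 (mod 4), so quadratic reciprocity gives (4613/7013) = (7013/4613). Reduce: 7013 ≡ 2400 (mod 4613). Now have (2400/4613).
Factor out 2: 2400 = 2^5·75. Since 4613 ≡ 5 (mod 8), (2/4613) = -1, and (2/4613)^5 = -1. Now have -(75/4613).
4613 ≡ 1 (mod 4), so quadratic reciprocity gives (75/4613) = (4613/75). Reduce: 4613 ≡ 38 (mod 75). Now have -(38/75).
Factor out 2: 38 = 2·19. Since 75 ≡ 3 (mod 8), (2/75) = -1. Now have (19/75).
Both 19 ≡ 3 and 75 ≡ 3 (mod 4), so reciprocity gives (19/75) = -(75/19). Reduce: 75 ≡ 18 (mod 19). Now have -(18/19).
Factor out 2: 18 = 2·9. Since 19 ≡ 3 (mod 8), (2/19) = -1. Now have (9/19).
9 ≡ 1 (mod 4), so quadratic reciprocity gives (9/19) = (19/9). Reduce: 19 ≡ 1 (mod 9). Now have (1/9).
(1/9) = 1. Collecting the sign factors: 1.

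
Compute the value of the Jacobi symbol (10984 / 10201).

(10984 / 10201)
  = (783 / 10201)    [10984 ≡ 783 mod 10201]
  = (10201 / 783)    [QR: 10201 ≡ 1 mod 4, sign kept]
  = (22 / 783)    [10201 ≡ 22 mod 783]
  = (11 / 783)    [783 ≡ 7 mod 8 ⇒ (2 / 783) = +1]
  = -(783 / 11)    [QR: both ≡ 3 mod 4, sign flips]
  = -(2 / 11)    [783 ≡ 2 mod 11]
  = (1 / 11)    [11 ≡ 3 mod 8 ⇒ (2 / 11) = -1]
  = 1    [(1 / 11) = 1]

1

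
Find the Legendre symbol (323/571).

1

(323/571)
  = -(571/323)    [QR: both ≡ 3 mod 4, sign flips]
  = -(248/323)    [571 ≡ 248 mod 323]
  = (31/323)    [323 ≡ 3 mod 8 ⇒ (2/323)^3 = -1]
  = -(323/31)    [QR: both ≡ 3 mod 4, sign flips]
  = -(13/31)    [323 ≡ 13 mod 31]
  = -(31/13)    [QR: 13 ≡ 1 mod 4, sign kept]
  = -(5/13)    [31 ≡ 5 mod 13]
  = -(13/5)    [QR: 5 ≡ 1 mod 4, sign kept]
  = -(3/5)    [13 ≡ 3 mod 5]
  = -(5/3)    [QR: 5 ≡ 1 mod 4, sign kept]
  = -(2/3)    [5 ≡ 2 mod 3]
  = (1/3)    [3 ≡ 3 mod 8 ⇒ (2/3) = -1]
  = 1    [(1/3) = 1]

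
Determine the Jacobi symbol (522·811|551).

By multiplicativity, (522·811|551) = (522|551)·(811|551).
First factor (522|551):
Factor out 2: 522 = 2·261. Since 551 ≡ 7 (mod 8), (2|551) = +1. Now have (261|551).
261 ≡ 1 (mod 4), so quadratic reciprocity gives (261|551) = (551|261). Reduce: 551 ≡ 29 (mod 261). Now have (29|261).
29 ≡ 1 (mod 4), so quadratic reciprocity gives (29|261) = (261|29). Reduce: 261 ≡ 0 (mod 29). Now have (0|29).
The numerator is now 0 with denominator 29 > 1: the symbol is 0.
Second factor (811|551):
Reduce the numerator: 811 ≡ 260 (mod 551), so (811|551) = (260|551).
Factor out 2: 260 = 2^2·65. Since 551 ≡ 7 (mod 8), (2|551) = +1, and (2|551)^2 = +1. Now have (65|551).
65 ≡ 1 (mod 4), so quadratic reciprocity gives (65|551) = (551|65). Reduce: 551 ≡ 31 (mod 65). Now have (31|65).
65 ≡ 1 (mod 4), so quadratic reciprocity gives (31|65) = (65|31). Reduce: 65 ≡ 3 (mod 31). Now have (3|31).
Both 3 ≡ 3 and 31 ≡ 3 (mod 4), so reciprocity gives (3|31) = -(31|3). Reduce: 31 ≡ 1 (mod 3). Now have -(1|3).
(1|3) = 1. Collecting the sign factors: -1.
Product: (0)·(-1) = 0.

0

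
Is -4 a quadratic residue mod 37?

(-4|37)
  = (33|37)    [-4 ≡ 33 mod 37]
  = (37|33)    [QR: 33 ≡ 1 mod 4, sign kept]
  = (4|33)    [37 ≡ 4 mod 33]
  = (1|33)    [33 ≡ 1 mod 8 ⇒ (2|33)^2 = +1]
  = 1    [(1|33) = 1]
The Legendre symbol is 1, so x^2 ≡ -4 (mod 37) has solution.

yes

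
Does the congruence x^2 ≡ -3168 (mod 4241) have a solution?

no

(-3168|4241)
  = (3168|4241)    [4241 ≡ 1 mod 4 ⇒ (-1|4241) = +1]
  = (99|4241)    [4241 ≡ 1 mod 8 ⇒ (2|4241)^5 = +1]
  = (4241|99)    [QR: 4241 ≡ 1 mod 4, sign kept]
  = (83|99)    [4241 ≡ 83 mod 99]
  = -(99|83)    [QR: both ≡ 3 mod 4, sign flips]
  = -(16|83)    [99 ≡ 16 mod 83]
  = -(1|83)    [83 ≡ 3 mod 8 ⇒ (2|83)^4 = +1]
  = -1    [(1|83) = 1]
The Legendre symbol is -1, so x^2 ≡ -3168 (mod 4241) has no solution.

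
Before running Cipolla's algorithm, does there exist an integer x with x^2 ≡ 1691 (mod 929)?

Reduce the numerator: 1691 ≡ 762 (mod 929), so (1691/929) = (762/929).
Factor out 2: 762 = 2·381. Since 929 ≡ 1 (mod 8), (2/929) = +1. Now have (381/929).
381 ≡ 1 (mod 4), so quadratic reciprocity gives (381/929) = (929/381). Reduce: 929 ≡ 167 (mod 381). Now have (167/381).
381 ≡ 1 (mod 4), so quadratic reciprocity gives (167/381) = (381/167). Reduce: 381 ≡ 47 (mod 167). Now have (47/167).
Both 47 ≡ 3 and 167 ≡ 3 (mod 4), so reciprocity gives (47/167) = -(167/47). Reduce: 167 ≡ 26 (mod 47). Now have -(26/47).
Factor out 2: 26 = 2·13. Since 47 ≡ 7 (mod 8), (2/47) = +1. Now have -(13/47).
13 ≡ 1 (mod 4), so quadratic reciprocity gives (13/47) = (47/13). Reduce: 47 ≡ 8 (mod 13). Now have -(8/13).
Factor out 2: 8 = 2^3. Since 13 ≡ 5 (mod 8), (2/13) = -1, and (2/13)^3 = -1. Now have (1/13).
(1/13) = 1. Collecting the sign factors: 1.
(1691/929) = 1, and 929 is prime, so 1691 is a quadratic residue mod 929.

yes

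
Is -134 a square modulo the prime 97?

no

(-134/97)
  = (60/97)    [-134 ≡ 60 mod 97]
  = (15/97)    [97 ≡ 1 mod 8 ⇒ (2/97)^2 = +1]
  = (97/15)    [QR: 97 ≡ 1 mod 4, sign kept]
  = (7/15)    [97 ≡ 7 mod 15]
  = -(15/7)    [QR: both ≡ 3 mod 4, sign flips]
  = -(1/7)    [15 ≡ 1 mod 7]
  = -1    [(1/7) = 1]
(-134/97) = -1, and 97 is prime, so -134 is not a quadratic residue mod 97.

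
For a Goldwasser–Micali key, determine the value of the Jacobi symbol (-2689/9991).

1

(-2689/9991)
  = -(2689/9991)    [9991 ≡ 3 mod 4 ⇒ (-1/9991) = -1]
  = -(9991/2689)    [QR: 2689 ≡ 1 mod 4, sign kept]
  = -(1924/2689)    [9991 ≡ 1924 mod 2689]
  = -(481/2689)    [2689 ≡ 1 mod 8 ⇒ (2/2689)^2 = +1]
  = -(2689/481)    [QR: 481 ≡ 1 mod 4, sign kept]
  = -(284/481)    [2689 ≡ 284 mod 481]
  = -(71/481)    [481 ≡ 1 mod 8 ⇒ (2/481)^2 = +1]
  = -(481/71)    [QR: 481 ≡ 1 mod 4, sign kept]
  = -(55/71)    [481 ≡ 55 mod 71]
  = (71/55)    [QR: both ≡ 3 mod 4, sign flips]
  = (16/55)    [71 ≡ 16 mod 55]
  = (1/55)    [55 ≡ 7 mod 8 ⇒ (2/55)^4 = +1]
  = 1    [(1/55) = 1]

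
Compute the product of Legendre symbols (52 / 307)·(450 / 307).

1

By multiplicativity, (52·450 / 307) = (52 / 307)·(450 / 307).
First factor (52 / 307):
(52 / 307)
  = (13 / 307)    [307 ≡ 3 mod 8 ⇒ (2 / 307)^2 = +1]
  = (307 / 13)    [QR: 13 ≡ 1 mod 4, sign kept]
  = (8 / 13)    [307 ≡ 8 mod 13]
  = -(1 / 13)    [13 ≡ 5 mod 8 ⇒ (2 / 13)^3 = -1]
  = -1    [(1 / 13) = 1]
Second factor (450 / 307):
(450 / 307)
  = (143 / 307)    [450 ≡ 143 mod 307]
  = -(307 / 143)    [QR: both ≡ 3 mod 4, sign flips]
  = -(21 / 143)    [307 ≡ 21 mod 143]
  = -(143 / 21)    [QR: 21 ≡ 1 mod 4, sign kept]
  = -(17 / 21)    [143 ≡ 17 mod 21]
  = -(21 / 17)    [QR: 17 ≡ 1 mod 4, sign kept]
  = -(4 / 17)    [21 ≡ 4 mod 17]
  = -(1 / 17)    [17 ≡ 1 mod 8 ⇒ (2 / 17)^2 = +1]
  = -1    [(1 / 17) = 1]
Product: (-1)·(-1) = 1.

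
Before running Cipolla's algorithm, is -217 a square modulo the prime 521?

no

(-217|521)
  = (217|521)    [521 ≡ 1 mod 4 ⇒ (-1|521) = +1]
  = (521|217)    [QR: 217 ≡ 1 mod 4, sign kept]
  = (87|217)    [521 ≡ 87 mod 217]
  = (217|87)    [QR: 217 ≡ 1 mod 4, sign kept]
  = (43|87)    [217 ≡ 43 mod 87]
  = -(87|43)    [QR: both ≡ 3 mod 4, sign flips]
  = -(1|43)    [87 ≡ 1 mod 43]
  = -1    [(1|43) = 1]
(-217|521) = -1, and 521 is prime, so -217 is not a quadratic residue mod 521.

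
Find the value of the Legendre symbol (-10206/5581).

-1

(-10206/5581)
  = (10206/5581)    [5581 ≡ 1 mod 4 ⇒ (-1/5581) = +1]
  = (4625/5581)    [10206 ≡ 4625 mod 5581]
  = (5581/4625)    [QR: 4625 ≡ 1 mod 4, sign kept]
  = (956/4625)    [5581 ≡ 956 mod 4625]
  = (239/4625)    [4625 ≡ 1 mod 8 ⇒ (2/4625)^2 = +1]
  = (4625/239)    [QR: 4625 ≡ 1 mod 4, sign kept]
  = (84/239)    [4625 ≡ 84 mod 239]
  = (21/239)    [239 ≡ 7 mod 8 ⇒ (2/239)^2 = +1]
  = (239/21)    [QR: 21 ≡ 1 mod 4, sign kept]
  = (8/21)    [239 ≡ 8 mod 21]
  = -(1/21)    [21 ≡ 5 mod 8 ⇒ (2/21)^3 = -1]
  = -1    [(1/21) = 1]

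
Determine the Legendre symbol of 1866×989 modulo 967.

By multiplicativity, (1866·989/967) = (1866/967)·(989/967).
First factor (1866/967):
Reduce the numerator: 1866 ≡ 899 (mod 967), so (1866/967) = (899/967).
Both 899 ≡ 3 and 967 ≡ 3 (mod 4), so reciprocity gives (899/967) = -(967/899). Reduce: 967 ≡ 68 (mod 899). Now have -(68/899).
Factor out 2: 68 = 2^2·17. Since 899 ≡ 3 (mod 8), (2/899) = -1, and (2/899)^2 = +1. Now have -(17/899).
17 ≡ 1 (mod 4), so quadratic reciprocity gives (17/899) = (899/17). Reduce: 899 ≡ 15 (mod 17). Now have -(15/17).
17 ≡ 1 (mod 4), so quadratic reciprocity gives (15/17) = (17/15). Reduce: 17 ≡ 2 (mod 15). Now have -(2/15).
Factor out 2: 2 = 2. Since 15 ≡ 7 (mod 8), (2/15) = +1. Now have -(1/15).
(1/15) = 1. Collecting the sign factors: -1.
Second factor (989/967):
Reduce the numerator: 989 ≡ 22 (mod 967), so (989/967) = (22/967).
Factor out 2: 22 = 2·11. Since 967 ≡ 7 (mod 8), (2/967) = +1. Now have (11/967).
Both 11 ≡ 3 and 967 ≡ 3 (mod 4), so reciprocity gives (11/967) = -(967/11). Reduce: 967 ≡ 10 (mod 11). Now have -(10/11).
Factor out 2: 10 = 2·5. Since 11 ≡ 3 (mod 8), (2/11) = -1. Now have (5/11).
5 ≡ 1 (mod 4), so quadratic reciprocity gives (5/11) = (11/5). Reduce: 11 ≡ 1 (mod 5). Now have (1/5).
(1/5) = 1. Collecting the sign factors: 1.
Product: (-1)·(1) = -1.

-1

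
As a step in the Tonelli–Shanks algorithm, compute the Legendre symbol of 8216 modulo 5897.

Reduce the numerator: 8216 ≡ 2319 (mod 5897), so (8216/5897) = (2319/5897).
5897 ≡ 1 (mod 4), so quadratic reciprocity gives (2319/5897) = (5897/2319). Reduce: 5897 ≡ 1259 (mod 2319). Now have (1259/2319).
Both 1259 ≡ 3 and 2319 ≡ 3 (mod 4), so reciprocity gives (1259/2319) = -(2319/1259). Reduce: 2319 ≡ 1060 (mod 1259). Now have -(1060/1259).
Factor out 2: 1060 = 2^2·265. Since 1259 ≡ 3 (mod 8), (2/1259) = -1, and (2/1259)^2 = +1. Now have -(265/1259).
265 ≡ 1 (mod 4), so quadratic reciprocity gives (265/1259) = (1259/265). Reduce: 1259 ≡ 199 (mod 265). Now have -(199/265).
265 ≡ 1 (mod 4), so quadratic reciprocity gives (199/265) = (265/199). Reduce: 265 ≡ 66 (mod 199). Now have -(66/199).
Factor out 2: 66 = 2·33. Since 199 ≡ 7 (mod 8), (2/199) = +1. Now have -(33/199).
33 ≡ 1 (mod 4), so quadratic reciprocity gives (33/199) = (199/33). Reduce: 199 ≡ 1 (mod 33). Now have -(1/33).
(1/33) = 1. Collecting the sign factors: -1.

-1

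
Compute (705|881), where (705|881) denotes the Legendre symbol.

1

(705|881)
  = (881|705)    [QR: 705 ≡ 1 mod 4, sign kept]
  = (176|705)    [881 ≡ 176 mod 705]
  = (11|705)    [705 ≡ 1 mod 8 ⇒ (2|705)^4 = +1]
  = (705|11)    [QR: 705 ≡ 1 mod 4, sign kept]
  = (1|11)    [705 ≡ 1 mod 11]
  = 1    [(1|11) = 1]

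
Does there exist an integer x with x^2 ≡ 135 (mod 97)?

(135|97)
  = (38|97)    [135 ≡ 38 mod 97]
  = (19|97)    [97 ≡ 1 mod 8 ⇒ (2|97) = +1]
  = (97|19)    [QR: 97 ≡ 1 mod 4, sign kept]
  = (2|19)    [97 ≡ 2 mod 19]
  = -(1|19)    [19 ≡ 3 mod 8 ⇒ (2|19) = -1]
  = -1    [(1|19) = 1]
(135|97) = -1, and 97 is prime, so 135 is not a quadratic residue mod 97.

no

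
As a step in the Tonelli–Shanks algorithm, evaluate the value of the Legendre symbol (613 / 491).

(613 / 491)
  = (122 / 491)    [613 ≡ 122 mod 491]
  = -(61 / 491)    [491 ≡ 3 mod 8 ⇒ (2 / 491) = -1]
  = -(491 / 61)    [QR: 61 ≡ 1 mod 4, sign kept]
  = -(3 / 61)    [491 ≡ 3 mod 61]
  = -(61 / 3)    [QR: 61 ≡ 1 mod 4, sign kept]
  = -(1 / 3)    [61 ≡ 1 mod 3]
  = -1    [(1 / 3) = 1]

-1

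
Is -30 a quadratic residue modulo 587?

(-30|587)
  = -(30|587)    [587 ≡ 3 mod 4 ⇒ (-1|587) = -1]
  = (15|587)    [587 ≡ 3 mod 8 ⇒ (2|587) = -1]
  = -(587|15)    [QR: both ≡ 3 mod 4, sign flips]
  = -(2|15)    [587 ≡ 2 mod 15]
  = -(1|15)    [15 ≡ 7 mod 8 ⇒ (2|15) = +1]
  = -1    [(1|15) = 1]
The Legendre symbol is -1, so x^2 ≡ -30 (mod 587) has no solution.

no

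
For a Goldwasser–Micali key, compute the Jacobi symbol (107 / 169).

1

169 ≡ 1 (mod 4), so quadratic reciprocity gives (107 / 169) = (169 / 107). Reduce: 169 ≡ 62 (mod 107). Now have (62 / 107).
Factor out 2: 62 = 2·31. Since 107 ≡ 3 (mod 8), (2 / 107) = -1. Now have -(31 / 107).
Both 31 ≡ 3 and 107 ≡ 3 (mod 4), so reciprocity gives (31 / 107) = -(107 / 31). Reduce: 107 ≡ 14 (mod 31). Now have (14 / 31).
Factor out 2: 14 = 2·7. Since 31 ≡ 7 (mod 8), (2 / 31) = +1. Now have (7 / 31).
Both 7 ≡ 3 and 31 ≡ 3 (mod 4), so reciprocity gives (7 / 31) = -(31 / 7). Reduce: 31 ≡ 3 (mod 7). Now have -(3 / 7).
Both 3 ≡ 3 and 7 ≡ 3 (mod 4), so reciprocity gives (3 / 7) = -(7 / 3). Reduce: 7 ≡ 1 (mod 3). Now have (1 / 3).
(1 / 3) = 1. Collecting the sign factors: 1.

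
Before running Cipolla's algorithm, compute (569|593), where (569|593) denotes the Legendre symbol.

-1

569 ≡ 1 (mod 4), so quadratic reciprocity gives (569|593) = (593|569). Reduce: 593 ≡ 24 (mod 569). Now have (24|569).
Factor out 2: 24 = 2^3·3. Since 569 ≡ 1 (mod 8), (2|569) = +1, and (2|569)^3 = +1. Now have (3|569).
569 ≡ 1 (mod 4), so quadratic reciprocity gives (3|569) = (569|3). Reduce: 569 ≡ 2 (mod 3). Now have (2|3).
Factor out 2: 2 = 2. Since 3 ≡ 3 (mod 8), (2|3) = -1. Now have -(1|3).
(1|3) = 1. Collecting the sign factors: -1.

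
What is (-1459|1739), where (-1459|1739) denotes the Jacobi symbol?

-1

(-1459|1739)
  = (280|1739)    [-1459 ≡ 280 mod 1739]
  = -(35|1739)    [1739 ≡ 3 mod 8 ⇒ (2|1739)^3 = -1]
  = (1739|35)    [QR: both ≡ 3 mod 4, sign flips]
  = (24|35)    [1739 ≡ 24 mod 35]
  = -(3|35)    [35 ≡ 3 mod 8 ⇒ (2|35)^3 = -1]
  = (35|3)    [QR: both ≡ 3 mod 4, sign flips]
  = (2|3)    [35 ≡ 2 mod 3]
  = -(1|3)    [3 ≡ 3 mod 8 ⇒ (2|3) = -1]
  = -1    [(1|3) = 1]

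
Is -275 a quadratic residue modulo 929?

yes

Pull out -1: (-275/929) = (-1/929)·(275/929). Since 929 ≡ 1 (mod 4), (-1/929) = +1. Now have (275/929).
929 ≡ 1 (mod 4), so quadratic reciprocity gives (275/929) = (929/275). Reduce: 929 ≡ 104 (mod 275). Now have (104/275).
Factor out 2: 104 = 2^3·13. Since 275 ≡ 3 (mod 8), (2/275) = -1, and (2/275)^3 = -1. Now have -(13/275).
13 ≡ 1 (mod 4), so quadratic reciprocity gives (13/275) = (275/13). Reduce: 275 ≡ 2 (mod 13). Now have -(2/13).
Factor out 2: 2 = 2. Since 13 ≡ 5 (mod 8), (2/13) = -1. Now have (1/13).
(1/13) = 1. Collecting the sign factors: 1.
(-275/929) = 1, and 929 is prime, so -275 is a quadratic residue mod 929.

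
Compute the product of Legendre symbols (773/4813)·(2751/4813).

1

By multiplicativity, (773·2751/4813) = (773/4813)·(2751/4813).
First factor (773/4813):
(773/4813)
  = (4813/773)    [QR: 773 ≡ 1 mod 4, sign kept]
  = (175/773)    [4813 ≡ 175 mod 773]
  = (773/175)    [QR: 773 ≡ 1 mod 4, sign kept]
  = (73/175)    [773 ≡ 73 mod 175]
  = (175/73)    [QR: 73 ≡ 1 mod 4, sign kept]
  = (29/73)    [175 ≡ 29 mod 73]
  = (73/29)    [QR: 29 ≡ 1 mod 4, sign kept]
  = (15/29)    [73 ≡ 15 mod 29]
  = (29/15)    [QR: 29 ≡ 1 mod 4, sign kept]
  = (14/15)    [29 ≡ 14 mod 15]
  = (7/15)    [15 ≡ 7 mod 8 ⇒ (2/15) = +1]
  = -(15/7)    [QR: both ≡ 3 mod 4, sign flips]
  = -(1/7)    [15 ≡ 1 mod 7]
  = -1    [(1/7) = 1]
Second factor (2751/4813):
(2751/4813)
  = (4813/2751)    [QR: 4813 ≡ 1 mod 4, sign kept]
  = (2062/2751)    [4813 ≡ 2062 mod 2751]
  = (1031/2751)    [2751 ≡ 7 mod 8 ⇒ (2/2751) = +1]
  = -(2751/1031)    [QR: both ≡ 3 mod 4, sign flips]
  = -(689/1031)    [2751 ≡ 689 mod 1031]
  = -(1031/689)    [QR: 689 ≡ 1 mod 4, sign kept]
  = -(342/689)    [1031 ≡ 342 mod 689]
  = -(171/689)    [689 ≡ 1 mod 8 ⇒ (2/689) = +1]
  = -(689/171)    [QR: 689 ≡ 1 mod 4, sign kept]
  = -(5/171)    [689 ≡ 5 mod 171]
  = -(171/5)    [QR: 5 ≡ 1 mod 4, sign kept]
  = -(1/5)    [171 ≡ 1 mod 5]
  = -1    [(1/5) = 1]
Product: (-1)·(-1) = 1.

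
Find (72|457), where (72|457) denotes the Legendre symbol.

(72|457)
  = (9|457)    [457 ≡ 1 mod 8 ⇒ (2|457)^3 = +1]
  = (457|9)    [QR: 9 ≡ 1 mod 4, sign kept]
  = (7|9)    [457 ≡ 7 mod 9]
  = (9|7)    [QR: 9 ≡ 1 mod 4, sign kept]
  = (2|7)    [9 ≡ 2 mod 7]
  = (1|7)    [7 ≡ 7 mod 8 ⇒ (2|7) = +1]
  = 1    [(1|7) = 1]

1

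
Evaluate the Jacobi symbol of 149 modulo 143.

1

(149/143)
  = (6/143)    [149 ≡ 6 mod 143]
  = (3/143)    [143 ≡ 7 mod 8 ⇒ (2/143) = +1]
  = -(143/3)    [QR: both ≡ 3 mod 4, sign flips]
  = -(2/3)    [143 ≡ 2 mod 3]
  = (1/3)    [3 ≡ 3 mod 8 ⇒ (2/3) = -1]
  = 1    [(1/3) = 1]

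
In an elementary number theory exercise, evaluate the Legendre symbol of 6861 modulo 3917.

1

(6861/3917)
  = (2944/3917)    [6861 ≡ 2944 mod 3917]
  = -(23/3917)    [3917 ≡ 5 mod 8 ⇒ (2/3917)^7 = -1]
  = -(3917/23)    [QR: 3917 ≡ 1 mod 4, sign kept]
  = -(7/23)    [3917 ≡ 7 mod 23]
  = (23/7)    [QR: both ≡ 3 mod 4, sign flips]
  = (2/7)    [23 ≡ 2 mod 7]
  = (1/7)    [7 ≡ 7 mod 8 ⇒ (2/7) = +1]
  = 1    [(1/7) = 1]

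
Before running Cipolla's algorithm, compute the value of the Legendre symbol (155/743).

Both 155 ≡ 3 and 743 ≡ 3 (mod 4), so reciprocity gives (155/743) = -(743/155). Reduce: 743 ≡ 123 (mod 155). Now have -(123/155).
Both 123 ≡ 3 and 155 ≡ 3 (mod 4), so reciprocity gives (123/155) = -(155/123). Reduce: 155 ≡ 32 (mod 123). Now have (32/123).
Factor out 2: 32 = 2^5. Since 123 ≡ 3 (mod 8), (2/123) = -1, and (2/123)^5 = -1. Now have -(1/123).
(1/123) = 1. Collecting the sign factors: -1.

-1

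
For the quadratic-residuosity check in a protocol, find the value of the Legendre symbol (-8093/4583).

-1

Pull out -1: (-8093/4583) = (-1/4583)·(8093/4583). Since 4583 ≡ 3 (mod 4), (-1/4583) = -1. Now have -(8093/4583).
Reduce the numerator: 8093 ≡ 3510 (mod 4583), so (8093/4583) = (3510/4583).
Factor out 2: 3510 = 2·1755. Since 4583 ≡ 7 (mod 8), (2/4583) = +1. Now have -(1755/4583).
Both 1755 ≡ 3 and 4583 ≡ 3 (mod 4), so reciprocity gives (1755/4583) = -(4583/1755). Reduce: 4583 ≡ 1073 (mod 1755). Now have (1073/1755).
1073 ≡ 1 (mod 4), so quadratic reciprocity gives (1073/1755) = (1755/1073). Reduce: 1755 ≡ 682 (mod 1073). Now have (682/1073).
Factor out 2: 682 = 2·341. Since 1073 ≡ 1 (mod 8), (2/1073) = +1. Now have (341/1073).
341 ≡ 1 (mod 4), so quadratic reciprocity gives (341/1073) = (1073/341). Reduce: 1073 ≡ 50 (mod 341). Now have (50/341).
Factor out 2: 50 = 2·25. Since 341 ≡ 5 (mod 8), (2/341) = -1. Now have -(25/341).
25 ≡ 1 (mod 4), so quadratic reciprocity gives (25/341) = (341/25). Reduce: 341 ≡ 16 (mod 25). Now have -(16/25).
Factor out 2: 16 = 2^4. Since 25 ≡ 1 (mod 8), (2/25) = +1, and (2/25)^4 = +1. Now have -(1/25).
(1/25) = 1. Collecting the sign factors: -1.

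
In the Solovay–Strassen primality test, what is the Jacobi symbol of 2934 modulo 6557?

(2934 / 6557)
  = -(1467 / 6557)    [6557 ≡ 5 mod 8 ⇒ (2 / 6557) = -1]
  = -(6557 / 1467)    [QR: 6557 ≡ 1 mod 4, sign kept]
  = -(689 / 1467)    [6557 ≡ 689 mod 1467]
  = -(1467 / 689)    [QR: 689 ≡ 1 mod 4, sign kept]
  = -(89 / 689)    [1467 ≡ 89 mod 689]
  = -(689 / 89)    [QR: 89 ≡ 1 mod 4, sign kept]
  = -(66 / 89)    [689 ≡ 66 mod 89]
  = -(33 / 89)    [89 ≡ 1 mod 8 ⇒ (2 / 89) = +1]
  = -(89 / 33)    [QR: 33 ≡ 1 mod 4, sign kept]
  = -(23 / 33)    [89 ≡ 23 mod 33]
  = -(33 / 23)    [QR: 33 ≡ 1 mod 4, sign kept]
  = -(10 / 23)    [33 ≡ 10 mod 23]
  = -(5 / 23)    [23 ≡ 7 mod 8 ⇒ (2 / 23) = +1]
  = -(23 / 5)    [QR: 5 ≡ 1 mod 4, sign kept]
  = -(3 / 5)    [23 ≡ 3 mod 5]
  = -(5 / 3)    [QR: 5 ≡ 1 mod 4, sign kept]
  = -(2 / 3)    [5 ≡ 2 mod 3]
  = (1 / 3)    [3 ≡ 3 mod 8 ⇒ (2 / 3) = -1]
  = 1    [(1 / 3) = 1]

1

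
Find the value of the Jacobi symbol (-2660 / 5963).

Reduce the numerator: -2660 ≡ 3303 (mod 5963), so (-2660 / 5963) = (3303 / 5963).
Both 3303 ≡ 3 and 5963 ≡ 3 (mod 4), so reciprocity gives (3303 / 5963) = -(5963 / 3303). Reduce: 5963 ≡ 2660 (mod 3303). Now have -(2660 / 3303).
Factor out 2: 2660 = 2^2·665. Since 3303 ≡ 7 (mod 8), (2 / 3303) = +1, and (2 / 3303)^2 = +1. Now have -(665 / 3303).
665 ≡ 1 (mod 4), so quadratic reciprocity gives (665 / 3303) = (3303 / 665). Reduce: 3303 ≡ 643 (mod 665). Now have -(643 / 665).
665 ≡ 1 (mod 4), so quadratic reciprocity gives (643 / 665) = (665 / 643). Reduce: 665 ≡ 22 (mod 643). Now have -(22 / 643).
Factor out 2: 22 = 2·11. Since 643 ≡ 3 (mod 8), (2 / 643) = -1. Now have (11 / 643).
Both 11 ≡ 3 and 643 ≡ 3 (mod 4), so reciprocity gives (11 / 643) = -(643 / 11). Reduce: 643 ≡ 5 (mod 11). Now have -(5 / 11).
5 ≡ 1 (mod 4), so quadratic reciprocity gives (5 / 11) = (11 / 5). Reduce: 11 ≡ 1 (mod 5). Now have -(1 / 5).
(1 / 5) = 1. Collecting the sign factors: -1.

-1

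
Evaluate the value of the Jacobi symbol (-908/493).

-1

(-908/493)
  = (908/493)    [493 ≡ 1 mod 4 ⇒ (-1/493) = +1]
  = (415/493)    [908 ≡ 415 mod 493]
  = (493/415)    [QR: 493 ≡ 1 mod 4, sign kept]
  = (78/415)    [493 ≡ 78 mod 415]
  = (39/415)    [415 ≡ 7 mod 8 ⇒ (2/415) = +1]
  = -(415/39)    [QR: both ≡ 3 mod 4, sign flips]
  = -(25/39)    [415 ≡ 25 mod 39]
  = -(39/25)    [QR: 25 ≡ 1 mod 4, sign kept]
  = -(14/25)    [39 ≡ 14 mod 25]
  = -(7/25)    [25 ≡ 1 mod 8 ⇒ (2/25) = +1]
  = -(25/7)    [QR: 25 ≡ 1 mod 4, sign kept]
  = -(4/7)    [25 ≡ 4 mod 7]
  = -(1/7)    [7 ≡ 7 mod 8 ⇒ (2/7)^2 = +1]
  = -1    [(1/7) = 1]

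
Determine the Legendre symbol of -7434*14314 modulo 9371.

By multiplicativity, (-7434·14314/9371) = (-7434/9371)·(14314/9371).
First factor (-7434/9371):
Pull out -1: (-7434/9371) = (-1/9371)·(7434/9371). Since 9371 ≡ 3 (mod 4), (-1/9371) = -1. Now have -(7434/9371).
Factor out 2: 7434 = 2·3717. Since 9371 ≡ 3 (mod 8), (2/9371) = -1. Now have (3717/9371).
3717 ≡ 1 (mod 4), so quadratic reciprocity gives (3717/9371) = (9371/3717). Reduce: 9371 ≡ 1937 (mod 3717). Now have (1937/3717).
1937 ≡ 1 (mod 4), so quadratic reciprocity gives (1937/3717) = (3717/1937). Reduce: 3717 ≡ 1780 (mod 1937). Now have (1780/1937).
Factor out 2: 1780 = 2^2·445. Since 1937 ≡ 1 (mod 8), (2/1937) = +1, and (2/1937)^2 = +1. Now have (445/1937).
445 ≡ 1 (mod 4), so quadratic reciprocity gives (445/1937) = (1937/445). Reduce: 1937 ≡ 157 (mod 445). Now have (157/445).
157 ≡ 1 (mod 4), so quadratic reciprocity gives (157/445) = (445/157). Reduce: 445 ≡ 131 (mod 157). Now have (131/157).
157 ≡ 1 (mod 4), so quadratic reciprocity gives (131/157) = (157/131). Reduce: 157 ≡ 26 (mod 131). Now have (26/131).
Factor out 2: 26 = 2·13. Since 131 ≡ 3 (mod 8), (2/131) = -1. Now have -(13/131).
13 ≡ 1 (mod 4), so quadratic reciprocity gives (13/131) = (131/13). Reduce: 131 ≡ 1 (mod 13). Now have -(1/13).
(1/13) = 1. Collecting the sign factors: -1.
Second factor (14314/9371):
Reduce the numerator: 14314 ≡ 4943 (mod 9371), so (14314/9371) = (4943/9371).
Both 4943 ≡ 3 and 9371 ≡ 3 (mod 4), so reciprocity gives (4943/9371) = -(9371/4943). Reduce: 9371 ≡ 4428 (mod 4943). Now have -(4428/4943).
Factor out 2: 4428 = 2^2·1107. Since 4943 ≡ 7 (mod 8), (2/4943) = +1, and (2/4943)^2 = +1. Now have -(1107/4943).
Both 1107 ≡ 3 and 4943 ≡ 3 (mod 4), so reciprocity gives (1107/4943) = -(4943/1107). Reduce: 4943 ≡ 515 (mod 1107). Now have (515/1107).
Both 515 ≡ 3 and 1107 ≡ 3 (mod 4), so reciprocity gives (515/1107) = -(1107/515). Reduce: 1107 ≡ 77 (mod 515). Now have -(77/515).
77 ≡ 1 (mod 4), so quadratic reciprocity gives (77/515) = (515/77). Reduce: 515 ≡ 53 (mod 77). Now have -(53/77).
53 ≡ 1 (mod 4), so quadratic reciprocity gives (53/77) = (77/53). Reduce: 77 ≡ 24 (mod 53). Now have -(24/53).
Factor out 2: 24 = 2^3·3. Since 53 ≡ 5 (mod 8), (2/53) = -1, and (2/53)^3 = -1. Now have (3/53).
53 ≡ 1 (mod 4), so quadratic reciprocity gives (3/53) = (53/3). Reduce: 53 ≡ 2 (mod 3). Now have (2/3).
Factor out 2: 2 = 2. Since 3 ≡ 3 (mod 8), (2/3) = -1. Now have -(1/3).
(1/3) = 1. Collecting the sign factors: -1.
Product: (-1)·(-1) = 1.

1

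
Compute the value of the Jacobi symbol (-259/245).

0

Reduce the numerator: -259 ≡ 231 (mod 245), so (-259/245) = (231/245).
245 ≡ 1 (mod 4), so quadratic reciprocity gives (231/245) = (245/231). Reduce: 245 ≡ 14 (mod 231). Now have (14/231).
Factor out 2: 14 = 2·7. Since 231 ≡ 7 (mod 8), (2/231) = +1. Now have (7/231).
Both 7 ≡ 3 and 231 ≡ 3 (mod 4), so reciprocity gives (7/231) = -(231/7). Reduce: 231 ≡ 0 (mod 7). Now have -(0/7).
The numerator is now 0 with denominator 7 > 1: the symbol is 0.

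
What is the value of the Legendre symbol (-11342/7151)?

1

(-11342/7151)
  = -(11342/7151)    [7151 ≡ 3 mod 4 ⇒ (-1/7151) = -1]
  = -(4191/7151)    [11342 ≡ 4191 mod 7151]
  = (7151/4191)    [QR: both ≡ 3 mod 4, sign flips]
  = (2960/4191)    [7151 ≡ 2960 mod 4191]
  = (185/4191)    [4191 ≡ 7 mod 8 ⇒ (2/4191)^4 = +1]
  = (4191/185)    [QR: 185 ≡ 1 mod 4, sign kept]
  = (121/185)    [4191 ≡ 121 mod 185]
  = (185/121)    [QR: 121 ≡ 1 mod 4, sign kept]
  = (64/121)    [185 ≡ 64 mod 121]
  = (1/121)    [121 ≡ 1 mod 8 ⇒ (2/121)^6 = +1]
  = 1    [(1/121) = 1]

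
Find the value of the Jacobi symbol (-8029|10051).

-1

(-8029|10051)
  = (2022|10051)    [-8029 ≡ 2022 mod 10051]
  = -(1011|10051)    [10051 ≡ 3 mod 8 ⇒ (2|10051) = -1]
  = (10051|1011)    [QR: both ≡ 3 mod 4, sign flips]
  = (952|1011)    [10051 ≡ 952 mod 1011]
  = -(119|1011)    [1011 ≡ 3 mod 8 ⇒ (2|1011)^3 = -1]
  = (1011|119)    [QR: both ≡ 3 mod 4, sign flips]
  = (59|119)    [1011 ≡ 59 mod 119]
  = -(119|59)    [QR: both ≡ 3 mod 4, sign flips]
  = -(1|59)    [119 ≡ 1 mod 59]
  = -1    [(1|59) = 1]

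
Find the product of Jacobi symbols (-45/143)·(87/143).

By multiplicativity, (-45·87/143) = (-45/143)·(87/143).
First factor (-45/143):
Pull out -1: (-45/143) = (-1/143)·(45/143). Since 143 ≡ 3 (mod 4), (-1/143) = -1. Now have -(45/143).
45 ≡ 1 (mod 4), so quadratic reciprocity gives (45/143) = (143/45). Reduce: 143 ≡ 8 (mod 45). Now have -(8/45).
Factor out 2: 8 = 2^3. Since 45 ≡ 5 (mod 8), (2/45) = -1, and (2/45)^3 = -1. Now have (1/45).
(1/45) = 1. Collecting the sign factors: 1.
Second factor (87/143):
Both 87 ≡ 3 and 143 ≡ 3 (mod 4), so reciprocity gives (87/143) = -(143/87). Reduce: 143 ≡ 56 (mod 87). Now have -(56/87).
Factor out 2: 56 = 2^3·7. Since 87 ≡ 7 (mod 8), (2/87) = +1, and (2/87)^3 = +1. Now have -(7/87).
Both 7 ≡ 3 and 87 ≡ 3 (mod 4), so reciprocity gives (7/87) = -(87/7). Reduce: 87 ≡ 3 (mod 7). Now have (3/7).
Both 3 ≡ 3 and 7 ≡ 3 (mod 4), so reciprocity gives (3/7) = -(7/3). Reduce: 7 ≡ 1 (mod 3). Now have -(1/3).
(1/3) = 1. Collecting the sign factors: -1.
Product: (1)·(-1) = -1.

-1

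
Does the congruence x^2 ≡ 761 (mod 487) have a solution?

Reduce the numerator: 761 ≡ 274 (mod 487), so (761/487) = (274/487).
Factor out 2: 274 = 2·137. Since 487 ≡ 7 (mod 8), (2/487) = +1. Now have (137/487).
137 ≡ 1 (mod 4), so quadratic reciprocity gives (137/487) = (487/137). Reduce: 487 ≡ 76 (mod 137). Now have (76/137).
Factor out 2: 76 = 2^2·19. Since 137 ≡ 1 (mod 8), (2/137) = +1, and (2/137)^2 = +1. Now have (19/137).
137 ≡ 1 (mod 4), so quadratic reciprocity gives (19/137) = (137/19). Reduce: 137 ≡ 4 (mod 19). Now have (4/19).
Factor out 2: 4 = 2^2. Since 19 ≡ 3 (mod 8), (2/19) = -1, and (2/19)^2 = +1. Now have (1/19).
(1/19) = 1. Collecting the sign factors: 1.
The Legendre symbol is 1, so x^2 ≡ 761 (mod 487) has solution.

yes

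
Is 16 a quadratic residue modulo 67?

yes

Factor out 2: 16 = 2^4. Since 67 ≡ 3 (mod 8), (2/67) = -1, and (2/67)^4 = +1. Now have (1/67).
(1/67) = 1. Collecting the sign factors: 1.
The Legendre symbol is 1, so x^2 ≡ 16 (mod 67) has solution.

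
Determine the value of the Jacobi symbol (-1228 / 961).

1

Pull out -1: (-1228 / 961) = (-1 / 961)·(1228 / 961). Since 961 ≡ 1 (mod 4), (-1 / 961) = +1. Now have (1228 / 961).
Reduce the numerator: 1228 ≡ 267 (mod 961), so (1228 / 961) = (267 / 961).
961 ≡ 1 (mod 4), so quadratic reciprocity gives (267 / 961) = (961 / 267). Reduce: 961 ≡ 160 (mod 267). Now have (160 / 267).
Factor out 2: 160 = 2^5·5. Since 267 ≡ 3 (mod 8), (2 / 267) = -1, and (2 / 267)^5 = -1. Now have -(5 / 267).
5 ≡ 1 (mod 4), so quadratic reciprocity gives (5 / 267) = (267 / 5). Reduce: 267 ≡ 2 (mod 5). Now have -(2 / 5).
Factor out 2: 2 = 2. Since 5 ≡ 5 (mod 8), (2 / 5) = -1. Now have (1 / 5).
(1 / 5) = 1. Collecting the sign factors: 1.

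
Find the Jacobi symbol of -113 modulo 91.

Pull out -1: (-113|91) = (-1|91)·(113|91). Since 91 ≡ 3 (mod 4), (-1|91) = -1. Now have -(113|91).
Reduce the numerator: 113 ≡ 22 (mod 91), so (113|91) = (22|91).
Factor out 2: 22 = 2·11. Since 91 ≡ 3 (mod 8), (2|91) = -1. Now have (11|91).
Both 11 ≡ 3 and 91 ≡ 3 (mod 4), so reciprocity gives (11|91) = -(91|11). Reduce: 91 ≡ 3 (mod 11). Now have -(3|11).
Both 3 ≡ 3 and 11 ≡ 3 (mod 4), so reciprocity gives (3|11) = -(11|3). Reduce: 11 ≡ 2 (mod 3). Now have (2|3).
Factor out 2: 2 = 2. Since 3 ≡ 3 (mod 8), (2|3) = -1. Now have -(1|3).
(1|3) = 1. Collecting the sign factors: -1.

-1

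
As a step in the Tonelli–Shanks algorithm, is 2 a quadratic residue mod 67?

no

Factor out 2: 2 = 2. Since 67 ≡ 3 (mod 8), (2/67) = -1. Now have -(1/67).
(1/67) = 1. Collecting the sign factors: -1.
The Legendre symbol is -1, so x^2 ≡ 2 (mod 67) has no solution.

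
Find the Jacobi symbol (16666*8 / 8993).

By multiplicativity, (16666·8 / 8993) = (16666 / 8993)·(8 / 8993).
First factor (16666 / 8993):
Reduce the numerator: 16666 ≡ 7673 (mod 8993), so (16666 / 8993) = (7673 / 8993).
7673 ≡ 1 (mod 4), so quadratic reciprocity gives (7673 / 8993) = (8993 / 7673). Reduce: 8993 ≡ 1320 (mod 7673). Now have (1320 / 7673).
Factor out 2: 1320 = 2^3·165. Since 7673 ≡ 1 (mod 8), (2 / 7673) = +1, and (2 / 7673)^3 = +1. Now have (165 / 7673).
165 ≡ 1 (mod 4), so quadratic reciprocity gives (165 / 7673) = (7673 / 165). Reduce: 7673 ≡ 83 (mod 165). Now have (83 / 165).
165 ≡ 1 (mod 4), so quadratic reciprocity gives (83 / 165) = (165 / 83). Reduce: 165 ≡ 82 (mod 83). Now have (82 / 83).
Factor out 2: 82 = 2·41. Since 83 ≡ 3 (mod 8), (2 / 83) = -1. Now have -(41 / 83).
41 ≡ 1 (mod 4), so quadratic reciprocity gives (41 / 83) = (83 / 41). Reduce: 83 ≡ 1 (mod 41). Now have -(1 / 41).
(1 / 41) = 1. Collecting the sign factors: -1.
Second factor (8 / 8993):
Factor out 2: 8 = 2^3. Since 8993 ≡ 1 (mod 8), (2 / 8993) = +1, and (2 / 8993)^3 = +1. Now have (1 / 8993).
(1 / 8993) = 1. Collecting the sign factors: 1.
Product: (-1)·(1) = -1.

-1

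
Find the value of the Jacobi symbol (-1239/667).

Pull out -1: (-1239/667) = (-1/667)·(1239/667). Since 667 ≡ 3 (mod 4), (-1/667) = -1. Now have -(1239/667).
Reduce the numerator: 1239 ≡ 572 (mod 667), so (1239/667) = (572/667).
Factor out 2: 572 = 2^2·143. Since 667 ≡ 3 (mod 8), (2/667) = -1, and (2/667)^2 = +1. Now have -(143/667).
Both 143 ≡ 3 and 667 ≡ 3 (mod 4), so reciprocity gives (143/667) = -(667/143). Reduce: 667 ≡ 95 (mod 143). Now have (95/143).
Both 95 ≡ 3 and 143 ≡ 3 (mod 4), so reciprocity gives (95/143) = -(143/95). Reduce: 143 ≡ 48 (mod 95). Now have -(48/95).
Factor out 2: 48 = 2^4·3. Since 95 ≡ 7 (mod 8), (2/95) = +1, and (2/95)^4 = +1. Now have -(3/95).
Both 3 ≡ 3 and 95 ≡ 3 (mod 4), so reciprocity gives (3/95) = -(95/3). Reduce: 95 ≡ 2 (mod 3). Now have (2/3).
Factor out 2: 2 = 2. Since 3 ≡ 3 (mod 8), (2/3) = -1. Now have -(1/3).
(1/3) = 1. Collecting the sign factors: -1.

-1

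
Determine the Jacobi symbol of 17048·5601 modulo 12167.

-1

By multiplicativity, (17048·5601/12167) = (17048/12167)·(5601/12167).
First factor (17048/12167):
Reduce the numerator: 17048 ≡ 4881 (mod 12167), so (17048/12167) = (4881/12167).
4881 ≡ 1 (mod 4), so quadratic reciprocity gives (4881/12167) = (12167/4881). Reduce: 12167 ≡ 2405 (mod 4881). Now have (2405/4881).
2405 ≡ 1 (mod 4), so quadratic reciprocity gives (2405/4881) = (4881/2405). Reduce: 4881 ≡ 71 (mod 2405). Now have (71/2405).
2405 ≡ 1 (mod 4), so quadratic reciprocity gives (71/2405) = (2405/71). Reduce: 2405 ≡ 62 (mod 71). Now have (62/71).
Factor out 2: 62 = 2·31. Since 71 ≡ 7 (mod 8), (2/71) = +1. Now have (31/71).
Both 31 ≡ 3 and 71 ≡ 3 (mod 4), so reciprocity gives (31/71) = -(71/31). Reduce: 71 ≡ 9 (mod 31). Now have -(9/31).
9 ≡ 1 (mod 4), so quadratic reciprocity gives (9/31) = (31/9). Reduce: 31 ≡ 4 (mod 9). Now have -(4/9).
Factor out 2: 4 = 2^2. Since 9 ≡ 1 (mod 8), (2/9) = +1, and (2/9)^2 = +1. Now have -(1/9).
(1/9) = 1. Collecting the sign factors: -1.
Second factor (5601/12167):
5601 ≡ 1 (mod 4), so quadratic reciprocity gives (5601/12167) = (12167/5601). Reduce: 12167 ≡ 965 (mod 5601). Now have (965/5601).
965 ≡ 1 (mod 4), so quadratic reciprocity gives (965/5601) = (5601/965). Reduce: 5601 ≡ 776 (mod 965). Now have (776/965).
Factor out 2: 776 = 2^3·97. Since 965 ≡ 5 (mod 8), (2/965) = -1, and (2/965)^3 = -1. Now have -(97/965).
97 ≡ 1 (mod 4), so quadratic reciprocity gives (97/965) = (965/97). Reduce: 965 ≡ 92 (mod 97). Now have -(92/97).
Factor out 2: 92 = 2^2·23. Since 97 ≡ 1 (mod 8), (2/97) = +1, and (2/97)^2 = +1. Now have -(23/97).
97 ≡ 1 (mod 4), so quadratic reciprocity gives (23/97) = (97/23). Reduce: 97 ≡ 5 (mod 23). Now have -(5/23).
5 ≡ 1 (mod 4), so quadratic reciprocity gives (5/23) = (23/5). Reduce: 23 ≡ 3 (mod 5). Now have -(3/5).
5 ≡ 1 (mod 4), so quadratic reciprocity gives (3/5) = (5/3). Reduce: 5 ≡ 2 (mod 3). Now have -(2/3).
Factor out 2: 2 = 2. Since 3 ≡ 3 (mod 8), (2/3) = -1. Now have (1/3).
(1/3) = 1. Collecting the sign factors: 1.
Product: (-1)·(1) = -1.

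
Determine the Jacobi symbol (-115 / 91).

Pull out -1: (-115 / 91) = (-1 / 91)·(115 / 91). Since 91 ≡ 3 (mod 4), (-1 / 91) = -1. Now have -(115 / 91).
Reduce the numerator: 115 ≡ 24 (mod 91), so (115 / 91) = (24 / 91).
Factor out 2: 24 = 2^3·3. Since 91 ≡ 3 (mod 8), (2 / 91) = -1, and (2 / 91)^3 = -1. Now have (3 / 91).
Both 3 ≡ 3 and 91 ≡ 3 (mod 4), so reciprocity gives (3 / 91) = -(91 / 3). Reduce: 91 ≡ 1 (mod 3). Now have -(1 / 3).
(1 / 3) = 1. Collecting the sign factors: -1.

-1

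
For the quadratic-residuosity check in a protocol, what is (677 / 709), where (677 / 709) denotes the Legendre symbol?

677 ≡ 1 (mod 4), so quadratic reciprocity gives (677 / 709) = (709 / 677). Reduce: 709 ≡ 32 (mod 677). Now have (32 / 677).
Factor out 2: 32 = 2^5. Since 677 ≡ 5 (mod 8), (2 / 677) = -1, and (2 / 677)^5 = -1. Now have -(1 / 677).
(1 / 677) = 1. Collecting the sign factors: -1.

-1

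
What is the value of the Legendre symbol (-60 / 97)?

Reduce the numerator: -60 ≡ 37 (mod 97), so (-60 / 97) = (37 / 97).
37 ≡ 1 (mod 4), so quadratic reciprocity gives (37 / 97) = (97 / 37). Reduce: 97 ≡ 23 (mod 37). Now have (23 / 37).
37 ≡ 1 (mod 4), so quadratic reciprocity gives (23 / 37) = (37 / 23). Reduce: 37 ≡ 14 (mod 23). Now have (14 / 23).
Factor out 2: 14 = 2·7. Since 23 ≡ 7 (mod 8), (2 / 23) = +1. Now have (7 / 23).
Both 7 ≡ 3 and 23 ≡ 3 (mod 4), so reciprocity gives (7 / 23) = -(23 / 7). Reduce: 23 ≡ 2 (mod 7). Now have -(2 / 7).
Factor out 2: 2 = 2. Since 7 ≡ 7 (mod 8), (2 / 7) = +1. Now have -(1 / 7).
(1 / 7) = 1. Collecting the sign factors: -1.

-1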